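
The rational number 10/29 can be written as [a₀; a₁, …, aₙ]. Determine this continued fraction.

⌊10/29⌋ = 0, remainder 10
⌊29/10⌋ = 2, remainder 9
⌊10/9⌋ = 1, remainder 1
⌊9/1⌋ = 9, remainder 0

[0; 2, 1, 9]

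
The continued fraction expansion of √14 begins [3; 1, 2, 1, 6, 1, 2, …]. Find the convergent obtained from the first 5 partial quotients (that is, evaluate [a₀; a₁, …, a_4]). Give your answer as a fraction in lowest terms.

Use the convergent recurrence hₖ = aₖ·hₖ₋₁ + hₖ₋₂ (and likewise for the denominators kₖ):
a_0 = 3: 3/1
a_1 = 1: 4/1
a_2 = 2: 11/3
a_3 = 1: 15/4
a_4 = 6: 101/27

101/27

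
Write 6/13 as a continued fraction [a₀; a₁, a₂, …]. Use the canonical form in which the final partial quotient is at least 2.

6 ÷ 13 → quotient 0, remainder 6
13 ÷ 6 → quotient 2, remainder 1
6 ÷ 1 → quotient 6, remainder 0

[0; 2, 6]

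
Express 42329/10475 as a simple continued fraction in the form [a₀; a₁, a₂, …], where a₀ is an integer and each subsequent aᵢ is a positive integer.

[4; 24, 2, 2, 1, 1, 11, 3]

⌊42329/10475⌋ = 4, remainder 429
⌊10475/429⌋ = 24, remainder 179
⌊429/179⌋ = 2, remainder 71
⌊179/71⌋ = 2, remainder 37
⌊71/37⌋ = 1, remainder 34
⌊37/34⌋ = 1, remainder 3
⌊34/3⌋ = 11, remainder 1
⌊3/1⌋ = 3, remainder 0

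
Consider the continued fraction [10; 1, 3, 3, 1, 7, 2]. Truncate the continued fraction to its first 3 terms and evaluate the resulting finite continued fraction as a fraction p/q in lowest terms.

43/4

a_0 = 10: 10/1
a_1 = 1: 11/1
a_2 = 3: 43/4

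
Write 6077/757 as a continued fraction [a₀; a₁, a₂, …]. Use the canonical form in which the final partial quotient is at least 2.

[8; 36, 21]

6077 ÷ 757 → quotient 8, remainder 21
757 ÷ 21 → quotient 36, remainder 1
21 ÷ 1 → quotient 21, remainder 0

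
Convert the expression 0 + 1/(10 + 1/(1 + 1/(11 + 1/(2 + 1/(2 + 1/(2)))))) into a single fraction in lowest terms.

Start with 2.
2 + 1/(2/1) = 2 + 1/2 = 5/2
2 + 1/(5/2) = 2 + 2/5 = 12/5
11 + 1/(12/5) = 11 + 5/12 = 137/12
1 + 1/(137/12) = 1 + 12/137 = 149/137
10 + 1/(149/137) = 10 + 137/149 = 1627/149
0 + 1/(1627/149) = 0 + 149/1627 = 149/1627

149/1627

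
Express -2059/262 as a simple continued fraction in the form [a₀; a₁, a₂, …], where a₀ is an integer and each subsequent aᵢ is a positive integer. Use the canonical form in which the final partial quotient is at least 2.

-2059 = -8·262 + 37, so a_0 = -8
262 = 7·37 + 3, so a_1 = 7
37 = 12·3 + 1, so a_2 = 12
3 = 3·1 + 0, so a_3 = 3

[-8; 7, 12, 3]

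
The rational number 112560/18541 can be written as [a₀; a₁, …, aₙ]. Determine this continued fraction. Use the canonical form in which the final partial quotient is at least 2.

112560 ÷ 18541 → quotient 6, remainder 1314
18541 ÷ 1314 → quotient 14, remainder 145
1314 ÷ 145 → quotient 9, remainder 9
145 ÷ 9 → quotient 16, remainder 1
9 ÷ 1 → quotient 9, remainder 0

[6; 14, 9, 16, 9]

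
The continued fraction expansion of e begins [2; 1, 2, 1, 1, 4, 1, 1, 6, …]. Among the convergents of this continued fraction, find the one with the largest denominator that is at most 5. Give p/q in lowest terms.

List convergents until the denominator exceeds the bound:
a_0 = 2: 2/1  (≤ bound)
a_1 = 1: 3/1  (≤ bound)
a_2 = 2: 8/3  (≤ bound)
a_3 = 1: 11/4  (≤ bound)
a_4 = 1: 19/7  (> 5, stop)

11/4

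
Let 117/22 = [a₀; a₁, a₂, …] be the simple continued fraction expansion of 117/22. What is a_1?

117 = 5·22 + 7, so a_0 = 5
22 = 3·7 + 1, so a_1 = 3

3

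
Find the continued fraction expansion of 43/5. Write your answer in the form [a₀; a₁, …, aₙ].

Apply division with remainder until the remainder is 0:
43 = 8·5 + 3, so a_0 = 8
5 = 1·3 + 2, so a_1 = 1
3 = 1·2 + 1, so a_2 = 1
2 = 2·1 + 0, so a_3 = 2

[8; 1, 1, 2]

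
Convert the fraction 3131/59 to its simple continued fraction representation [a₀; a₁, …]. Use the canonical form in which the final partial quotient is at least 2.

3131 ÷ 59 → quotient 53, remainder 4
59 ÷ 4 → quotient 14, remainder 3
4 ÷ 3 → quotient 1, remainder 1
3 ÷ 1 → quotient 3, remainder 0

[53; 14, 1, 3]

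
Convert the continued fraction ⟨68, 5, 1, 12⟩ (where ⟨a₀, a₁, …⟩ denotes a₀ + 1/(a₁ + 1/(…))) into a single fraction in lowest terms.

5249/77

Collapse the nested fraction from the inside out:
Start with 12.
1 + 1/(12/1) = 1 + 1/12 = 13/12
5 + 1/(13/12) = 5 + 12/13 = 77/13
68 + 1/(77/13) = 68 + 13/77 = 5249/77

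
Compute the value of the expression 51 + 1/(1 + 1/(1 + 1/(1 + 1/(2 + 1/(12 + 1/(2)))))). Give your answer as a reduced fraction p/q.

Build up convergents one term at a time:
a_0 = 51: 51/1
a_1 = 1: 52/1
a_2 = 1: 103/2
a_3 = 1: 155/3
a_4 = 2: 413/8
a_5 = 12: 5111/99
a_6 = 2: 10635/206

10635/206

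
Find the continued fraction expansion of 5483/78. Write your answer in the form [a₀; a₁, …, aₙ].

5483 = 70·78 + 23, so a_0 = 70
78 = 3·23 + 9, so a_1 = 3
23 = 2·9 + 5, so a_2 = 2
9 = 1·5 + 4, so a_3 = 1
5 = 1·4 + 1, so a_4 = 1
4 = 4·1 + 0, so a_5 = 4

[70; 3, 2, 1, 1, 4]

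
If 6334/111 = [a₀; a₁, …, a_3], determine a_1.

⌊6334/111⌋ = 57, remainder 7
⌊111/7⌋ = 15, remainder 6

15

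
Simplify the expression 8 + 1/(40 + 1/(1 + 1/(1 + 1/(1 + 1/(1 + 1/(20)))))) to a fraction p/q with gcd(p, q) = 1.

33559/4182

Work from the innermost term outward:
Start with 20.
1 + 1/(20/1) = 1 + 1/20 = 21/20
1 + 1/(21/20) = 1 + 20/21 = 41/21
1 + 1/(41/21) = 1 + 21/41 = 62/41
1 + 1/(62/41) = 1 + 41/62 = 103/62
40 + 1/(103/62) = 40 + 62/103 = 4182/103
8 + 1/(4182/103) = 8 + 103/4182 = 33559/4182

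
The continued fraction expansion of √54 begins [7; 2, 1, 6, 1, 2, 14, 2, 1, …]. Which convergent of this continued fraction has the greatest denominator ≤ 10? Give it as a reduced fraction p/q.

22/3

a_0 = 7: 7/1  (≤ bound)
a_1 = 2: 15/2  (≤ bound)
a_2 = 1: 22/3  (≤ bound)
a_3 = 6: 147/20  (> 10, stop)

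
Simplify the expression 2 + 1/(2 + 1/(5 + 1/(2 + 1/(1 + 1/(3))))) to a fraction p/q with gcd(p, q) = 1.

317/129

Compute successive convergents:
a_0 = 2: 2/1
a_1 = 2: 5/2
a_2 = 5: 27/11
a_3 = 2: 59/24
a_4 = 1: 86/35
a_5 = 3: 317/129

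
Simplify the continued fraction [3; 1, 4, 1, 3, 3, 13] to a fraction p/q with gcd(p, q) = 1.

3819/998

Use the convergent recurrence hₖ = aₖ·hₖ₋₁ + hₖ₋₂ (and likewise for the denominators kₖ):
a_0 = 3: 3/1
a_1 = 1: 4/1
a_2 = 4: 19/5
a_3 = 1: 23/6
a_4 = 3: 88/23
a_5 = 3: 287/75
a_6 = 13: 3819/998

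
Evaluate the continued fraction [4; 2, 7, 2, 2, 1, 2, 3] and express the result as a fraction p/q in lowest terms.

Compute successive convergents:
a_0 = 4: 4/1
a_1 = 2: 9/2
a_2 = 7: 67/15
a_3 = 2: 143/32
a_4 = 2: 353/79
a_5 = 1: 496/111
a_6 = 2: 1345/301
a_7 = 3: 4531/1014

4531/1014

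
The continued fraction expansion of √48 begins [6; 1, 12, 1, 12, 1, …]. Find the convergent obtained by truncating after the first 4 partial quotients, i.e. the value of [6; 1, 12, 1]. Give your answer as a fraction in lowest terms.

Start with 1.
12 + 1/(1/1) = 12 + 1/1 = 13/1
1 + 1/(13/1) = 1 + 1/13 = 14/13
6 + 1/(14/13) = 6 + 13/14 = 97/14

97/14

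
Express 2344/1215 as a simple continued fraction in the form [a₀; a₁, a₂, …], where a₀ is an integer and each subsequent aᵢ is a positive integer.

⌊2344/1215⌋ = 1, remainder 1129
⌊1215/1129⌋ = 1, remainder 86
⌊1129/86⌋ = 13, remainder 11
⌊86/11⌋ = 7, remainder 9
⌊11/9⌋ = 1, remainder 2
⌊9/2⌋ = 4, remainder 1
⌊2/1⌋ = 2, remainder 0

[1; 1, 13, 7, 1, 4, 2]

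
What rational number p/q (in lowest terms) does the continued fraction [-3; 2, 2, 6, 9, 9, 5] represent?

-35375/13638

a_0 = -3: -3/1
a_1 = 2: -5/2
a_2 = 2: -13/5
a_3 = 6: -83/32
a_4 = 9: -760/293
a_5 = 9: -6923/2669
a_6 = 5: -35375/13638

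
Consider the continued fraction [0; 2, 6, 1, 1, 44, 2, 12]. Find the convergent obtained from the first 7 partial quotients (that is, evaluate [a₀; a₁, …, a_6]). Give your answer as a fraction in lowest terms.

a_0 = 0: 0/1
a_1 = 2: 1/2
a_2 = 6: 6/13
a_3 = 1: 7/15
a_4 = 1: 13/28
a_5 = 44: 579/1247
a_6 = 2: 1171/2522

1171/2522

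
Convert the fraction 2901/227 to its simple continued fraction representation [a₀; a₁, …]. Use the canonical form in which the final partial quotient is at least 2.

[12; 1, 3, 1, 1, 5, 1, 3]

Apply division with remainder until the remainder is 0:
2901 ÷ 227 → quotient 12, remainder 177
227 ÷ 177 → quotient 1, remainder 50
177 ÷ 50 → quotient 3, remainder 27
50 ÷ 27 → quotient 1, remainder 23
27 ÷ 23 → quotient 1, remainder 4
23 ÷ 4 → quotient 5, remainder 3
4 ÷ 3 → quotient 1, remainder 1
3 ÷ 1 → quotient 3, remainder 0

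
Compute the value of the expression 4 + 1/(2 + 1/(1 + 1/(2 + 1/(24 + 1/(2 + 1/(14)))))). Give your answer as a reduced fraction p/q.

Start with 14.
2 + 1/(14/1) = 2 + 1/14 = 29/14
24 + 1/(29/14) = 24 + 14/29 = 710/29
2 + 1/(710/29) = 2 + 29/710 = 1449/710
1 + 1/(1449/710) = 1 + 710/1449 = 2159/1449
2 + 1/(2159/1449) = 2 + 1449/2159 = 5767/2159
4 + 1/(5767/2159) = 4 + 2159/5767 = 25227/5767

25227/5767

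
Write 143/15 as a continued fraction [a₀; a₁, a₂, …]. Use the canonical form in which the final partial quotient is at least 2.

Apply division with remainder until the remainder is 0:
143 = 9·15 + 8, so a_0 = 9
15 = 1·8 + 7, so a_1 = 1
8 = 1·7 + 1, so a_2 = 1
7 = 7·1 + 0, so a_3 = 7

[9; 1, 1, 7]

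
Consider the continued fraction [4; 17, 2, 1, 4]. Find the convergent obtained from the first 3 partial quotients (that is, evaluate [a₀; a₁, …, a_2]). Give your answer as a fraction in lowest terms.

142/35

Compute successive convergents:
a_0 = 4: 4/1
a_1 = 17: 69/17
a_2 = 2: 142/35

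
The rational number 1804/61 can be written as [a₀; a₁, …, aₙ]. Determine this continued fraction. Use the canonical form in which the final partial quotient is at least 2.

Apply division with remainder until the remainder is 0:
1804 = 29·61 + 35, so a_0 = 29
61 = 1·35 + 26, so a_1 = 1
35 = 1·26 + 9, so a_2 = 1
26 = 2·9 + 8, so a_3 = 2
9 = 1·8 + 1, so a_4 = 1
8 = 8·1 + 0, so a_5 = 8

[29; 1, 1, 2, 1, 8]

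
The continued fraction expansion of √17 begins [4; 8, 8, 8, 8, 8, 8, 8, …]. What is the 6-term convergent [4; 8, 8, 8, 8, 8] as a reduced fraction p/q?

143649/34840

Use the convergent recurrence hₖ = aₖ·hₖ₋₁ + hₖ₋₂ (and likewise for the denominators kₖ):
a_0 = 4: 4/1
a_1 = 8: 33/8
a_2 = 8: 268/65
a_3 = 8: 2177/528
a_4 = 8: 17684/4289
a_5 = 8: 143649/34840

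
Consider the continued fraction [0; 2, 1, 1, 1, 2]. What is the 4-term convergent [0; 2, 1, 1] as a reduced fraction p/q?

Build up convergents one term at a time:
a_0 = 0: 0/1
a_1 = 2: 1/2
a_2 = 1: 1/3
a_3 = 1: 2/5

2/5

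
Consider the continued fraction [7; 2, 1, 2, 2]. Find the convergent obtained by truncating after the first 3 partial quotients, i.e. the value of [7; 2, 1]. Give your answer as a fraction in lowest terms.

22/3

Start with 1.
2 + 1/(1/1) = 2 + 1/1 = 3/1
7 + 1/(3/1) = 7 + 1/3 = 22/3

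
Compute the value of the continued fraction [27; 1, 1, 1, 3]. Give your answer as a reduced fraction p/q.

304/11

a_0 = 27: 27/1
a_1 = 1: 28/1
a_2 = 1: 55/2
a_3 = 1: 83/3
a_4 = 3: 304/11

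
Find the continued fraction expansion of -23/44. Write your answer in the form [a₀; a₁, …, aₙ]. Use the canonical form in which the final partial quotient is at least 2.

Run the Euclidean algorithm, recording each quotient:
-23 ÷ 44 → quotient -1, remainder 21
44 ÷ 21 → quotient 2, remainder 2
21 ÷ 2 → quotient 10, remainder 1
2 ÷ 1 → quotient 2, remainder 0

[-1; 2, 10, 2]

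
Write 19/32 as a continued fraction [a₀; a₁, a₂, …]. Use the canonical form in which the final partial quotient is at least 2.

[0; 1, 1, 2, 6]

Apply division with remainder until the remainder is 0:
19 ÷ 32 → quotient 0, remainder 19
32 ÷ 19 → quotient 1, remainder 13
19 ÷ 13 → quotient 1, remainder 6
13 ÷ 6 → quotient 2, remainder 1
6 ÷ 1 → quotient 6, remainder 0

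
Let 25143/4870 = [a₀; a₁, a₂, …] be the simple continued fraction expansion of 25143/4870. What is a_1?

25143 ÷ 4870 → quotient 5, remainder 793
4870 ÷ 793 → quotient 6, remainder 112

6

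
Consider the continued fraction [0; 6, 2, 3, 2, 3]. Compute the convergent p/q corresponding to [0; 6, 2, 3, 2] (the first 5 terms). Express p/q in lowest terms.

16/103

Start with 2.
3 + 1/(2/1) = 3 + 1/2 = 7/2
2 + 1/(7/2) = 2 + 2/7 = 16/7
6 + 1/(16/7) = 6 + 7/16 = 103/16
0 + 1/(103/16) = 0 + 16/103 = 16/103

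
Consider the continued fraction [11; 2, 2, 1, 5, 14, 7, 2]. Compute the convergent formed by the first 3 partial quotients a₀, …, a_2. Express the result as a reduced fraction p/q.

Starting at the tail and folding back:
Start with 2.
2 + 1/(2/1) = 2 + 1/2 = 5/2
11 + 1/(5/2) = 11 + 2/5 = 57/5

57/5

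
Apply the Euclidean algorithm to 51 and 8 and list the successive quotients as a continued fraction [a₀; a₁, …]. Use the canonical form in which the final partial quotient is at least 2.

[6; 2, 1, 2]

51 = 6·8 + 3, so a_0 = 6
8 = 2·3 + 2, so a_1 = 2
3 = 1·2 + 1, so a_2 = 1
2 = 2·1 + 0, so a_3 = 2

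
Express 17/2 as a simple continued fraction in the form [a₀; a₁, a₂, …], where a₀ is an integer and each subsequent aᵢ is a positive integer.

⌊17/2⌋ = 8, remainder 1
⌊2/1⌋ = 2, remainder 0

[8; 2]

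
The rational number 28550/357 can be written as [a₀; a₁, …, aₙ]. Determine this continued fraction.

28550 = 79·357 + 347, so a_0 = 79
357 = 1·347 + 10, so a_1 = 1
347 = 34·10 + 7, so a_2 = 34
10 = 1·7 + 3, so a_3 = 1
7 = 2·3 + 1, so a_4 = 2
3 = 3·1 + 0, so a_5 = 3

[79; 1, 34, 1, 2, 3]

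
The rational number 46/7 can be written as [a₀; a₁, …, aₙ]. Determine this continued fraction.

46 = 6·7 + 4, so a_0 = 6
7 = 1·4 + 3, so a_1 = 1
4 = 1·3 + 1, so a_2 = 1
3 = 3·1 + 0, so a_3 = 3

[6; 1, 1, 3]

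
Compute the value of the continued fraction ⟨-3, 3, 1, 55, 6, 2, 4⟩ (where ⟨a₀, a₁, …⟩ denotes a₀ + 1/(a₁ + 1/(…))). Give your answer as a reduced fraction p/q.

-35653/12970

Collapse the nested fraction from the inside out:
Start with 4.
2 + 1/(4/1) = 2 + 1/4 = 9/4
6 + 1/(9/4) = 6 + 4/9 = 58/9
55 + 1/(58/9) = 55 + 9/58 = 3199/58
1 + 1/(3199/58) = 1 + 58/3199 = 3257/3199
3 + 1/(3257/3199) = 3 + 3199/3257 = 12970/3257
-3 + 1/(12970/3257) = -3 + 3257/12970 = -35653/12970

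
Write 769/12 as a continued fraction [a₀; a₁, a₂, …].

[64; 12]

Repeatedly divide and take the remainder:
769 ÷ 12 → quotient 64, remainder 1
12 ÷ 1 → quotient 12, remainder 0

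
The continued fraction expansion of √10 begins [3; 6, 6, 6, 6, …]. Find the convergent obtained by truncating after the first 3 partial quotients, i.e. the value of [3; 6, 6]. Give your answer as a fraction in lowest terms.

Compute successive convergents:
a_0 = 3: 3/1
a_1 = 6: 19/6
a_2 = 6: 117/37

117/37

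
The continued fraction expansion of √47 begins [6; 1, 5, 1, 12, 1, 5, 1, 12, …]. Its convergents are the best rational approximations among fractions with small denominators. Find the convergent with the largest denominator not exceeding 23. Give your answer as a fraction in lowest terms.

a_0 = 6: 6/1  (≤ bound)
a_1 = 1: 7/1  (≤ bound)
a_2 = 5: 41/6  (≤ bound)
a_3 = 1: 48/7  (≤ bound)
a_4 = 12: 617/90  (> 23, stop)

48/7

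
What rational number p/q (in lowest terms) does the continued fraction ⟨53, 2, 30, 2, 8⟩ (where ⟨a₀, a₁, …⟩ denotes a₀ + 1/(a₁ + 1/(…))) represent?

Compute successive convergents:
a_0 = 53: 53/1
a_1 = 2: 107/2
a_2 = 30: 3263/61
a_3 = 2: 6633/124
a_4 = 8: 56327/1053

56327/1053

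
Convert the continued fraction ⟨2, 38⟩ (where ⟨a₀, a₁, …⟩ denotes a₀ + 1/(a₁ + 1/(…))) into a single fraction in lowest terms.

77/38

a_0 = 2: 2/1
a_1 = 38: 77/38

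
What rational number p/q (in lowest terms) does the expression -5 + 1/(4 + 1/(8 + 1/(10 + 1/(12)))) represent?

-19225/4041

Start with 12.
10 + 1/(12/1) = 10 + 1/12 = 121/12
8 + 1/(121/12) = 8 + 12/121 = 980/121
4 + 1/(980/121) = 4 + 121/980 = 4041/980
-5 + 1/(4041/980) = -5 + 980/4041 = -19225/4041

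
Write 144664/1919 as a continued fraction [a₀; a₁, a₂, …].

[75; 2, 1, 1, 2, 11, 1, 11]

Run the Euclidean algorithm, recording each quotient:
⌊144664/1919⌋ = 75, remainder 739
⌊1919/739⌋ = 2, remainder 441
⌊739/441⌋ = 1, remainder 298
⌊441/298⌋ = 1, remainder 143
⌊298/143⌋ = 2, remainder 12
⌊143/12⌋ = 11, remainder 11
⌊12/11⌋ = 1, remainder 1
⌊11/1⌋ = 11, remainder 0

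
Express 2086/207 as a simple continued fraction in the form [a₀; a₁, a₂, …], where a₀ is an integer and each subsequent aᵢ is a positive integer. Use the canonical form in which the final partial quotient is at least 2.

Run the Euclidean algorithm, recording each quotient:
2086 ÷ 207 → quotient 10, remainder 16
207 ÷ 16 → quotient 12, remainder 15
16 ÷ 15 → quotient 1, remainder 1
15 ÷ 1 → quotient 15, remainder 0

[10; 12, 1, 15]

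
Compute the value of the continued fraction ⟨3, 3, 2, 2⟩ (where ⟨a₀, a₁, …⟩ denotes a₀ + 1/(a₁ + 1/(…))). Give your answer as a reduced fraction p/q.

Collapse the nested fraction from the inside out:
Start with 2.
2 + 1/(2/1) = 2 + 1/2 = 5/2
3 + 1/(5/2) = 3 + 2/5 = 17/5
3 + 1/(17/5) = 3 + 5/17 = 56/17

56/17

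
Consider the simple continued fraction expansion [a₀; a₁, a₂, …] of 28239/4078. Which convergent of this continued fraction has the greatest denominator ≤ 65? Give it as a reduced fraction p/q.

367/53

List convergents until the denominator exceeds the bound:
a_0 = 6: 6/1  (≤ bound)
a_1 = 1: 7/1  (≤ bound)
a_2 = 12: 90/13  (≤ bound)
a_3 = 3: 277/40  (≤ bound)
a_4 = 1: 367/53  (≤ bound)
a_5 = 1: 644/93  (> 65, stop)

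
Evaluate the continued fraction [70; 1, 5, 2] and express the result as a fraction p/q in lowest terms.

921/13

Work from the innermost term outward:
Start with 2.
5 + 1/(2/1) = 5 + 1/2 = 11/2
1 + 1/(11/2) = 1 + 2/11 = 13/11
70 + 1/(13/11) = 70 + 11/13 = 921/13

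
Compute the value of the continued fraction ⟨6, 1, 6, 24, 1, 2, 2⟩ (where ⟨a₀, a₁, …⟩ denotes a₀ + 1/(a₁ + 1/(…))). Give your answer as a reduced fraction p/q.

a_0 = 6: 6/1
a_1 = 1: 7/1
a_2 = 6: 48/7
a_3 = 24: 1159/169
a_4 = 1: 1207/176
a_5 = 2: 3573/521
a_6 = 2: 8353/1218

8353/1218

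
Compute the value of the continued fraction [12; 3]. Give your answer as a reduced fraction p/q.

37/3

a_0 = 12: 12/1
a_1 = 3: 37/3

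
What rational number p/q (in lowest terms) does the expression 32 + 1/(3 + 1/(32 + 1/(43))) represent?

134945/4174

Start with 43.
32 + 1/(43/1) = 32 + 1/43 = 1377/43
3 + 1/(1377/43) = 3 + 43/1377 = 4174/1377
32 + 1/(4174/1377) = 32 + 1377/4174 = 134945/4174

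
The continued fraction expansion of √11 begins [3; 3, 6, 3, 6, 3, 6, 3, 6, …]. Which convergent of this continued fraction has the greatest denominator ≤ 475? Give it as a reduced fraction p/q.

List convergents until the denominator exceeds the bound:
a_0 = 3: 3/1  (≤ bound)
a_1 = 3: 10/3  (≤ bound)
a_2 = 6: 63/19  (≤ bound)
a_3 = 3: 199/60  (≤ bound)
a_4 = 6: 1257/379  (≤ bound)
a_5 = 3: 3970/1197  (> 475, stop)

1257/379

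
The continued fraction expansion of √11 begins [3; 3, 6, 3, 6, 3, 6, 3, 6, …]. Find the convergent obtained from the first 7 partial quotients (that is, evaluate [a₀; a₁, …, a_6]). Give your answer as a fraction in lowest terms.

Start with 6.
3 + 1/(6/1) = 3 + 1/6 = 19/6
6 + 1/(19/6) = 6 + 6/19 = 120/19
3 + 1/(120/19) = 3 + 19/120 = 379/120
6 + 1/(379/120) = 6 + 120/379 = 2394/379
3 + 1/(2394/379) = 3 + 379/2394 = 7561/2394
3 + 1/(7561/2394) = 3 + 2394/7561 = 25077/7561

25077/7561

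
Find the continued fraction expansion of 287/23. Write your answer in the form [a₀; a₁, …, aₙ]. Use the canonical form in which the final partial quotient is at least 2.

287 = 12·23 + 11, so a_0 = 12
23 = 2·11 + 1, so a_1 = 2
11 = 11·1 + 0, so a_2 = 11

[12; 2, 11]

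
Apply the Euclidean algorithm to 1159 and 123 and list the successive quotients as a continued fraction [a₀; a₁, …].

[9; 2, 2, 1, 2, 1, 4]

1159 ÷ 123 → quotient 9, remainder 52
123 ÷ 52 → quotient 2, remainder 19
52 ÷ 19 → quotient 2, remainder 14
19 ÷ 14 → quotient 1, remainder 5
14 ÷ 5 → quotient 2, remainder 4
5 ÷ 4 → quotient 1, remainder 1
4 ÷ 1 → quotient 4, remainder 0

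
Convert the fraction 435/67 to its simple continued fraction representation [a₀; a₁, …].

435 = 6·67 + 33, so a_0 = 6
67 = 2·33 + 1, so a_1 = 2
33 = 33·1 + 0, so a_2 = 33

[6; 2, 33]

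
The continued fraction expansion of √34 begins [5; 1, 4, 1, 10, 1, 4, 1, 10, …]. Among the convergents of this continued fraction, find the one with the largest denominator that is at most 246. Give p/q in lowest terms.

414/71

List convergents until the denominator exceeds the bound:
a_0 = 5: 5/1  (≤ bound)
a_1 = 1: 6/1  (≤ bound)
a_2 = 4: 29/5  (≤ bound)
a_3 = 1: 35/6  (≤ bound)
a_4 = 10: 379/65  (≤ bound)
a_5 = 1: 414/71  (≤ bound)
a_6 = 4: 2035/349  (> 246, stop)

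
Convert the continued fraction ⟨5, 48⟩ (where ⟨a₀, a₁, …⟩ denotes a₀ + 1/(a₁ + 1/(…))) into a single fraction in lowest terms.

Use the convergent recurrence hₖ = aₖ·hₖ₋₁ + hₖ₋₂ (and likewise for the denominators kₖ):
a_0 = 5: 5/1
a_1 = 48: 241/48

241/48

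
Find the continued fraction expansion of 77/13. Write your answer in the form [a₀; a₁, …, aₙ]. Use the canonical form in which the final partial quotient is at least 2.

⌊77/13⌋ = 5, remainder 12
⌊13/12⌋ = 1, remainder 1
⌊12/1⌋ = 12, remainder 0

[5; 1, 12]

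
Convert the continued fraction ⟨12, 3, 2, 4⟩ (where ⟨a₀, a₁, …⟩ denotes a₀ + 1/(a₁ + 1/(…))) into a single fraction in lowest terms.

Start with 4.
2 + 1/(4/1) = 2 + 1/4 = 9/4
3 + 1/(9/4) = 3 + 4/9 = 31/9
12 + 1/(31/9) = 12 + 9/31 = 381/31

381/31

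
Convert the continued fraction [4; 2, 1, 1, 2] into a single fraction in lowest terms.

57/13

a_0 = 4: 4/1
a_1 = 2: 9/2
a_2 = 1: 13/3
a_3 = 1: 22/5
a_4 = 2: 57/13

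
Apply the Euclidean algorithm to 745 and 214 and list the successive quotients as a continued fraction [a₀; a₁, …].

[3; 2, 12, 1, 7]

745 ÷ 214 → quotient 3, remainder 103
214 ÷ 103 → quotient 2, remainder 8
103 ÷ 8 → quotient 12, remainder 7
8 ÷ 7 → quotient 1, remainder 1
7 ÷ 1 → quotient 7, remainder 0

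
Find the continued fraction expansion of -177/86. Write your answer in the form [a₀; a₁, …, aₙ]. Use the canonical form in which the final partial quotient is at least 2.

-177 ÷ 86 → quotient -3, remainder 81
86 ÷ 81 → quotient 1, remainder 5
81 ÷ 5 → quotient 16, remainder 1
5 ÷ 1 → quotient 5, remainder 0

[-3; 1, 16, 5]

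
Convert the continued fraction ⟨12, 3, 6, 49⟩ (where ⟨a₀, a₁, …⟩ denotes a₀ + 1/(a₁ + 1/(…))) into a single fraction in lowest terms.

11503/934

Start with 49.
6 + 1/(49/1) = 6 + 1/49 = 295/49
3 + 1/(295/49) = 3 + 49/295 = 934/295
12 + 1/(934/295) = 12 + 295/934 = 11503/934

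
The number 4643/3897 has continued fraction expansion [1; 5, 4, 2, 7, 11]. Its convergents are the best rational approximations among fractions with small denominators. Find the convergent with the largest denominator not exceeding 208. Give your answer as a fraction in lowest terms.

56/47

List convergents until the denominator exceeds the bound:
a_0 = 1: 1/1  (≤ bound)
a_1 = 5: 6/5  (≤ bound)
a_2 = 4: 25/21  (≤ bound)
a_3 = 2: 56/47  (≤ bound)
a_4 = 7: 417/350  (> 208, stop)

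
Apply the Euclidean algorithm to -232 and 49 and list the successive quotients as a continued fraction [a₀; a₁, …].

[-5; 3, 1, 3, 3]

-232 ÷ 49 → quotient -5, remainder 13
49 ÷ 13 → quotient 3, remainder 10
13 ÷ 10 → quotient 1, remainder 3
10 ÷ 3 → quotient 3, remainder 1
3 ÷ 1 → quotient 3, remainder 0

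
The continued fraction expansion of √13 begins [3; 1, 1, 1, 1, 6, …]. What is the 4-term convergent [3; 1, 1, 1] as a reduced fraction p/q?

Use the convergent recurrence hₖ = aₖ·hₖ₋₁ + hₖ₋₂ (and likewise for the denominators kₖ):
a_0 = 3: 3/1
a_1 = 1: 4/1
a_2 = 1: 7/2
a_3 = 1: 11/3

11/3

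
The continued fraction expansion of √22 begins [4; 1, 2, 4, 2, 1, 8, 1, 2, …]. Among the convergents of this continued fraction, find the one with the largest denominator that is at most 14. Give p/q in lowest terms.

List convergents until the denominator exceeds the bound:
a_0 = 4: 4/1  (≤ bound)
a_1 = 1: 5/1  (≤ bound)
a_2 = 2: 14/3  (≤ bound)
a_3 = 4: 61/13  (≤ bound)
a_4 = 2: 136/29  (> 14, stop)

61/13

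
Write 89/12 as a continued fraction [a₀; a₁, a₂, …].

[7; 2, 2, 2]

⌊89/12⌋ = 7, remainder 5
⌊12/5⌋ = 2, remainder 2
⌊5/2⌋ = 2, remainder 1
⌊2/1⌋ = 2, remainder 0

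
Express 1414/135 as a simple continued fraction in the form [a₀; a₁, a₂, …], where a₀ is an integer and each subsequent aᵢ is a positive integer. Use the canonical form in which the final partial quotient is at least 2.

Repeatedly divide and take the remainder:
1414 ÷ 135 → quotient 10, remainder 64
135 ÷ 64 → quotient 2, remainder 7
64 ÷ 7 → quotient 9, remainder 1
7 ÷ 1 → quotient 7, remainder 0

[10; 2, 9, 7]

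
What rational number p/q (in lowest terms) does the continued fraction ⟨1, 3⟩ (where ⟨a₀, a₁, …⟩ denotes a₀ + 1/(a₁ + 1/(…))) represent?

4/3

Start with 3.
1 + 1/(3/1) = 1 + 1/3 = 4/3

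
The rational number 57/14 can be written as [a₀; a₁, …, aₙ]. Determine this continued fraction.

[4; 14]

⌊57/14⌋ = 4, remainder 1
⌊14/1⌋ = 14, remainder 0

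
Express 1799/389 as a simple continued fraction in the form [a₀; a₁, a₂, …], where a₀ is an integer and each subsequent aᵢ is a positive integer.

[4; 1, 1, 1, 1, 1, 48]

1799 ÷ 389 → quotient 4, remainder 243
389 ÷ 243 → quotient 1, remainder 146
243 ÷ 146 → quotient 1, remainder 97
146 ÷ 97 → quotient 1, remainder 49
97 ÷ 49 → quotient 1, remainder 48
49 ÷ 48 → quotient 1, remainder 1
48 ÷ 1 → quotient 48, remainder 0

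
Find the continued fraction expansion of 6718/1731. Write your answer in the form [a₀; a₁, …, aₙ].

6718 = 3·1731 + 1525, so a_0 = 3
1731 = 1·1525 + 206, so a_1 = 1
1525 = 7·206 + 83, so a_2 = 7
206 = 2·83 + 40, so a_3 = 2
83 = 2·40 + 3, so a_4 = 2
40 = 13·3 + 1, so a_5 = 13
3 = 3·1 + 0, so a_6 = 3

[3; 1, 7, 2, 2, 13, 3]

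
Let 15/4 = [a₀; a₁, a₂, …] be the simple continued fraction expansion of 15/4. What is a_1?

Apply division with remainder until the remainder is 0:
15 ÷ 4 → quotient 3, remainder 3
4 ÷ 3 → quotient 1, remainder 1

1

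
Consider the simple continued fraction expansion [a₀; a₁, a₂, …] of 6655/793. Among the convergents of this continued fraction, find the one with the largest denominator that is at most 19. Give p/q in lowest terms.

List convergents until the denominator exceeds the bound:
a_0 = 8: 8/1  (≤ bound)
a_1 = 2: 17/2  (≤ bound)
a_2 = 1: 25/3  (≤ bound)
a_3 = 1: 42/5  (≤ bound)
a_4 = 4: 193/23  (> 19, stop)

42/5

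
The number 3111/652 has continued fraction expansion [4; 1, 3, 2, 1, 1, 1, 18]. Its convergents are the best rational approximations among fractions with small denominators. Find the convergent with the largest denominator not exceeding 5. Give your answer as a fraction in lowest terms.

a_0 = 4: 4/1  (≤ bound)
a_1 = 1: 5/1  (≤ bound)
a_2 = 3: 19/4  (≤ bound)
a_3 = 2: 43/9  (> 5, stop)

19/4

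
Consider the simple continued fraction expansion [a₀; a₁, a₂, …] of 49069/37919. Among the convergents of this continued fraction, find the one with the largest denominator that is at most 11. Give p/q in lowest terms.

9/7

a_0 = 1: 1/1  (≤ bound)
a_1 = 3: 4/3  (≤ bound)
a_2 = 2: 9/7  (≤ bound)
a_3 = 2: 22/17  (> 11, stop)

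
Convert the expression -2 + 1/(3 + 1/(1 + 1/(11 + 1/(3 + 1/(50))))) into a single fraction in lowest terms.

-12732/7297

Start with 50.
3 + 1/(50/1) = 3 + 1/50 = 151/50
11 + 1/(151/50) = 11 + 50/151 = 1711/151
1 + 1/(1711/151) = 1 + 151/1711 = 1862/1711
3 + 1/(1862/1711) = 3 + 1711/1862 = 7297/1862
-2 + 1/(7297/1862) = -2 + 1862/7297 = -12732/7297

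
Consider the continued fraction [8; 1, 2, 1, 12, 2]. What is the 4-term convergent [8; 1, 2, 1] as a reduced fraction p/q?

Collapse the nested fraction from the inside out:
Start with 1.
2 + 1/(1/1) = 2 + 1/1 = 3/1
1 + 1/(3/1) = 1 + 1/3 = 4/3
8 + 1/(4/3) = 8 + 3/4 = 35/4

35/4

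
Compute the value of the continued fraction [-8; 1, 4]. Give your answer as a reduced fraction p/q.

Start with 4.
1 + 1/(4/1) = 1 + 1/4 = 5/4
-8 + 1/(5/4) = -8 + 4/5 = -36/5

-36/5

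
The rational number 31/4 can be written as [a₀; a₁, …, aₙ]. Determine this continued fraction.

[7; 1, 3]

⌊31/4⌋ = 7, remainder 3
⌊4/3⌋ = 1, remainder 1
⌊3/1⌋ = 3, remainder 0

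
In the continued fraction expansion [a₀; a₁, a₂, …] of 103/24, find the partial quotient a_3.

103 = 4·24 + 7, so a_0 = 4
24 = 3·7 + 3, so a_1 = 3
7 = 2·3 + 1, so a_2 = 2
3 = 3·1 + 0, so a_3 = 3

3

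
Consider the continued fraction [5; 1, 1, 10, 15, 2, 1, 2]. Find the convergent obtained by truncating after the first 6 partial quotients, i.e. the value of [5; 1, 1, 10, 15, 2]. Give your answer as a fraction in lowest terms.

3618/655

Build up convergents one term at a time:
a_0 = 5: 5/1
a_1 = 1: 6/1
a_2 = 1: 11/2
a_3 = 10: 116/21
a_4 = 15: 1751/317
a_5 = 2: 3618/655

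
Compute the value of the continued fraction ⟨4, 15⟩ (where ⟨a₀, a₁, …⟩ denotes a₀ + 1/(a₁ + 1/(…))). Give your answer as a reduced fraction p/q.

61/15

Work from the innermost term outward:
Start with 15.
4 + 1/(15/1) = 4 + 1/15 = 61/15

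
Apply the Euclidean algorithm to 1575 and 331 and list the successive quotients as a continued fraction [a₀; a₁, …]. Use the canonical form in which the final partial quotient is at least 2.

[4; 1, 3, 7, 3, 1, 2]

⌊1575/331⌋ = 4, remainder 251
⌊331/251⌋ = 1, remainder 80
⌊251/80⌋ = 3, remainder 11
⌊80/11⌋ = 7, remainder 3
⌊11/3⌋ = 3, remainder 2
⌊3/2⌋ = 1, remainder 1
⌊2/1⌋ = 2, remainder 0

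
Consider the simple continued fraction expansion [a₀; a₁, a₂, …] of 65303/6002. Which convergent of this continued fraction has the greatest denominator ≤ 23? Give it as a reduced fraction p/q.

a_0 = 10: 10/1  (≤ bound)
a_1 = 1: 11/1  (≤ bound)
a_2 = 7: 87/8  (≤ bound)
a_3 = 2: 185/17  (≤ bound)
a_4 = 1: 272/25  (> 23, stop)

185/17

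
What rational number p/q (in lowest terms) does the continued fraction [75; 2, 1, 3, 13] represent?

Build up convergents one term at a time:
a_0 = 75: 75/1
a_1 = 2: 151/2
a_2 = 1: 226/3
a_3 = 3: 829/11
a_4 = 13: 11003/146

11003/146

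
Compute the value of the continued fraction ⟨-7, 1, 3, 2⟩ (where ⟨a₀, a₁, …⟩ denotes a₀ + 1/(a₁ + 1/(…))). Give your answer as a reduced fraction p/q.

Use the convergent recurrence hₖ = aₖ·hₖ₋₁ + hₖ₋₂ (and likewise for the denominators kₖ):
a_0 = -7: -7/1
a_1 = 1: -6/1
a_2 = 3: -25/4
a_3 = 2: -56/9

-56/9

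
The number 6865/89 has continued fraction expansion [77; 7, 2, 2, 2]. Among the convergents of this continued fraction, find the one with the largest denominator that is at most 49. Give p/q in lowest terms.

2854/37

a_0 = 77: 77/1  (≤ bound)
a_1 = 7: 540/7  (≤ bound)
a_2 = 2: 1157/15  (≤ bound)
a_3 = 2: 2854/37  (≤ bound)
a_4 = 2: 6865/89  (> 49, stop)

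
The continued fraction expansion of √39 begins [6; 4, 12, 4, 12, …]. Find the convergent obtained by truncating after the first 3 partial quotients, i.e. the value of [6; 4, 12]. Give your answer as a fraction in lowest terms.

Use the convergent recurrence hₖ = aₖ·hₖ₋₁ + hₖ₋₂ (and likewise for the denominators kₖ):
a_0 = 6: 6/1
a_1 = 4: 25/4
a_2 = 12: 306/49

306/49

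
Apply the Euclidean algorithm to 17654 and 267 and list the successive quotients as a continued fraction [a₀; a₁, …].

[66; 8, 2, 1, 10]

Repeatedly divide and take the remainder:
⌊17654/267⌋ = 66, remainder 32
⌊267/32⌋ = 8, remainder 11
⌊32/11⌋ = 2, remainder 10
⌊11/10⌋ = 1, remainder 1
⌊10/1⌋ = 10, remainder 0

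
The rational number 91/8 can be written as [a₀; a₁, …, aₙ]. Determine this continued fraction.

Run the Euclidean algorithm, recording each quotient:
91 = 11·8 + 3, so a_0 = 11
8 = 2·3 + 2, so a_1 = 2
3 = 1·2 + 1, so a_2 = 1
2 = 2·1 + 0, so a_3 = 2

[11; 2, 1, 2]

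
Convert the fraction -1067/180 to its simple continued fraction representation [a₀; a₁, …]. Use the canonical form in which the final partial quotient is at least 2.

[-6; 13, 1, 5, 2]

-1067 = -6·180 + 13, so a_0 = -6
180 = 13·13 + 11, so a_1 = 13
13 = 1·11 + 2, so a_2 = 1
11 = 5·2 + 1, so a_3 = 5
2 = 2·1 + 0, so a_4 = 2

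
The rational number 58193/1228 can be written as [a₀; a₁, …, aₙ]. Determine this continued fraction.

[47; 2, 1, 1, 2, 1, 6, 10]

Apply division with remainder until the remainder is 0:
⌊58193/1228⌋ = 47, remainder 477
⌊1228/477⌋ = 2, remainder 274
⌊477/274⌋ = 1, remainder 203
⌊274/203⌋ = 1, remainder 71
⌊203/71⌋ = 2, remainder 61
⌊71/61⌋ = 1, remainder 10
⌊61/10⌋ = 6, remainder 1
⌊10/1⌋ = 10, remainder 0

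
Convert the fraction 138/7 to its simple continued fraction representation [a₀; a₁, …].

Run the Euclidean algorithm, recording each quotient:
138 ÷ 7 → quotient 19, remainder 5
7 ÷ 5 → quotient 1, remainder 2
5 ÷ 2 → quotient 2, remainder 1
2 ÷ 1 → quotient 2, remainder 0

[19; 1, 2, 2]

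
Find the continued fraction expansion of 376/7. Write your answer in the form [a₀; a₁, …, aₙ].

Run the Euclidean algorithm, recording each quotient:
⌊376/7⌋ = 53, remainder 5
⌊7/5⌋ = 1, remainder 2
⌊5/2⌋ = 2, remainder 1
⌊2/1⌋ = 2, remainder 0

[53; 1, 2, 2]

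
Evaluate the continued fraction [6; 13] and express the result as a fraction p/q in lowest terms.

Start with 13.
6 + 1/(13/1) = 6 + 1/13 = 79/13

79/13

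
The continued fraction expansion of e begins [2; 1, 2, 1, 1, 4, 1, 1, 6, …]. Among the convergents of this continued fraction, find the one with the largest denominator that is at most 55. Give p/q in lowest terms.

List convergents until the denominator exceeds the bound:
a_0 = 2: 2/1  (≤ bound)
a_1 = 1: 3/1  (≤ bound)
a_2 = 2: 8/3  (≤ bound)
a_3 = 1: 11/4  (≤ bound)
a_4 = 1: 19/7  (≤ bound)
a_5 = 4: 87/32  (≤ bound)
a_6 = 1: 106/39  (≤ bound)
a_7 = 1: 193/71  (> 55, stop)

106/39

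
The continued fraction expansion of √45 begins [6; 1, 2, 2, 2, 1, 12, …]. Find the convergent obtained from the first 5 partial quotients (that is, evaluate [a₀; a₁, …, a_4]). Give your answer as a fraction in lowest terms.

a_0 = 6: 6/1
a_1 = 1: 7/1
a_2 = 2: 20/3
a_3 = 2: 47/7
a_4 = 2: 114/17

114/17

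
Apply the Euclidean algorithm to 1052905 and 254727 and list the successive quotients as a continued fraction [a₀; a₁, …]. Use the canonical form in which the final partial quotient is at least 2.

⌊1052905/254727⌋ = 4, remainder 33997
⌊254727/33997⌋ = 7, remainder 16748
⌊33997/16748⌋ = 2, remainder 501
⌊16748/501⌋ = 33, remainder 215
⌊501/215⌋ = 2, remainder 71
⌊215/71⌋ = 3, remainder 2
⌊71/2⌋ = 35, remainder 1
⌊2/1⌋ = 2, remainder 0

[4; 7, 2, 33, 2, 3, 35, 2]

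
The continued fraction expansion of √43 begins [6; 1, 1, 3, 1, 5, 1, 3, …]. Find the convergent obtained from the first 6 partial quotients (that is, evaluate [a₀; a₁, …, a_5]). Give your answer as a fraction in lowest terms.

Work from the innermost term outward:
Start with 5.
1 + 1/(5/1) = 1 + 1/5 = 6/5
3 + 1/(6/5) = 3 + 5/6 = 23/6
1 + 1/(23/6) = 1 + 6/23 = 29/23
1 + 1/(29/23) = 1 + 23/29 = 52/29
6 + 1/(52/29) = 6 + 29/52 = 341/52

341/52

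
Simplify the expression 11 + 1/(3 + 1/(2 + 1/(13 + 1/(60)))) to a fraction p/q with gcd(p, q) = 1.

Start with 60.
13 + 1/(60/1) = 13 + 1/60 = 781/60
2 + 1/(781/60) = 2 + 60/781 = 1622/781
3 + 1/(1622/781) = 3 + 781/1622 = 5647/1622
11 + 1/(5647/1622) = 11 + 1622/5647 = 63739/5647

63739/5647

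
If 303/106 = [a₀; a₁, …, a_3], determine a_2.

6

303 = 2·106 + 91, so a_0 = 2
106 = 1·91 + 15, so a_1 = 1
91 = 6·15 + 1, so a_2 = 6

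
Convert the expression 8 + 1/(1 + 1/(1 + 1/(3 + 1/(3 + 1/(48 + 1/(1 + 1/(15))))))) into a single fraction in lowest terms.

155211/18121

a_0 = 8: 8/1
a_1 = 1: 9/1
a_2 = 1: 17/2
a_3 = 3: 60/7
a_4 = 3: 197/23
a_5 = 48: 9516/1111
a_6 = 1: 9713/1134
a_7 = 15: 155211/18121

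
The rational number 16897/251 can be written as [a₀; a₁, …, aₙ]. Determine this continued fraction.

[67; 3, 7, 3, 1, 2]

Run the Euclidean algorithm, recording each quotient:
16897 ÷ 251 → quotient 67, remainder 80
251 ÷ 80 → quotient 3, remainder 11
80 ÷ 11 → quotient 7, remainder 3
11 ÷ 3 → quotient 3, remainder 2
3 ÷ 2 → quotient 1, remainder 1
2 ÷ 1 → quotient 2, remainder 0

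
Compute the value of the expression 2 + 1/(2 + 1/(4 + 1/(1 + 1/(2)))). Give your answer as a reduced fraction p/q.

76/31

a_0 = 2: 2/1
a_1 = 2: 5/2
a_2 = 4: 22/9
a_3 = 1: 27/11
a_4 = 2: 76/31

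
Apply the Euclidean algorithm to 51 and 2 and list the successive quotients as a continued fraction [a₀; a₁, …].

⌊51/2⌋ = 25, remainder 1
⌊2/1⌋ = 2, remainder 0

[25; 2]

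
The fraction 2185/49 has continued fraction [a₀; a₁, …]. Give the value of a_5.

2

Run the Euclidean algorithm, recording each quotient:
⌊2185/49⌋ = 44, remainder 29
⌊49/29⌋ = 1, remainder 20
⌊29/20⌋ = 1, remainder 9
⌊20/9⌋ = 2, remainder 2
⌊9/2⌋ = 4, remainder 1
⌊2/1⌋ = 2, remainder 0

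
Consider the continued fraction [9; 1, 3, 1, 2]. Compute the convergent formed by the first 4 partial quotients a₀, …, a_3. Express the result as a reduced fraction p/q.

Compute successive convergents:
a_0 = 9: 9/1
a_1 = 1: 10/1
a_2 = 3: 39/4
a_3 = 1: 49/5

49/5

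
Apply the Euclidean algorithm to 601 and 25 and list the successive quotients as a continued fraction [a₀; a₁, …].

[24; 25]

⌊601/25⌋ = 24, remainder 1
⌊25/1⌋ = 25, remainder 0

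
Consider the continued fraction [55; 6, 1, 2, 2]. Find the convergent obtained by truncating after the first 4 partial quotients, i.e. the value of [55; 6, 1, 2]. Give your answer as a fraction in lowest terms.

Build up convergents one term at a time:
a_0 = 55: 55/1
a_1 = 6: 331/6
a_2 = 1: 386/7
a_3 = 2: 1103/20

1103/20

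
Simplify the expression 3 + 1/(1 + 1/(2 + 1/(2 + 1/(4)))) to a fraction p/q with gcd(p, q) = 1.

Collapse the nested fraction from the inside out:
Start with 4.
2 + 1/(4/1) = 2 + 1/4 = 9/4
2 + 1/(9/4) = 2 + 4/9 = 22/9
1 + 1/(22/9) = 1 + 9/22 = 31/22
3 + 1/(31/22) = 3 + 22/31 = 115/31

115/31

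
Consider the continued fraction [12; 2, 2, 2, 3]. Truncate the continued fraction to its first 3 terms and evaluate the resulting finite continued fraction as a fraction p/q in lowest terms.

62/5

Start with 2.
2 + 1/(2/1) = 2 + 1/2 = 5/2
12 + 1/(5/2) = 12 + 2/5 = 62/5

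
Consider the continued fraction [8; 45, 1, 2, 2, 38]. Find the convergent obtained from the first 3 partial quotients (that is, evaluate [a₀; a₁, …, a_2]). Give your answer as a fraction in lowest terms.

369/46

Use the convergent recurrence hₖ = aₖ·hₖ₋₁ + hₖ₋₂ (and likewise for the denominators kₖ):
a_0 = 8: 8/1
a_1 = 45: 361/45
a_2 = 1: 369/46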